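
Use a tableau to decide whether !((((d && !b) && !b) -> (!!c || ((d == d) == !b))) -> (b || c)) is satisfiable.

Initial set: {!((((d && !b) && !b) -> (!!c || ((d == d) == !b))) -> (b || c))}.
!((((d && !b) && !b) -> (!!c || ((d == d) == !b))) -> (b || c)): α-rule — add (((d && !b) && !b) -> (!!c || ((d == d) == !b))), !(b || c).
!(b || c): α-rule — add !b, !c.
(((d && !b) && !b) -> (!!c || ((d == d) == !b))): β-rule — branch into !((d && !b) && !b)  //  (!!c || ((d == d) == !b)).
  branch 1 (add !((d && !b) && !b)):
    !((d && !b) && !b): β-rule — branch into !(d && !b)  //  !!b.
      branch 1.1 (add !(d && !b)):
        !(d && !b): β-rule — branch into !d  //  !!b.
          branch 1.1.1 (add !d):
            ○ open, literals {b=false, c=false, d=false}.
          branch 1.1.2 (add !!b):
            × closes — contains both b and !b.
      branch 1.2 (add !!b):
        × closes — contains both b and !b.
  branch 2 (add (!!c || ((d == d) == !b))):
    (!!c || ((d == d) == !b)): β-rule — branch into !!c  //  ((d == d) == !b).
      branch 2.1 (add !!c):
        !!c: drop double negation, giving c.
        × closes — contains both c and !c.
      branch 2.2 (add ((d == d) == !b)):
        ((d == d) == !b): β-rule — branch into (d == d), !b  //  !(d == d), !!b.
          branch 2.2.1 (add (d == d), !b):
            (d == d): β-rule — branch into d, d  //  !d, !d.
              branch 2.2.1.1 (add d, d):
                ○ open, literals {b=false, c=false, d=true}.
              branch 2.2.1.2 (add !d, !d):
                ○ open, literals {b=false, c=false, d=false}.
          branch 2.2.2 (add !(d == d), !!b):
            × closes — contains both b and !b.
4 branches closed, 3 open.
An open branch gives a satisfying assignment: b=false, c=false, d=false.

Satisfiable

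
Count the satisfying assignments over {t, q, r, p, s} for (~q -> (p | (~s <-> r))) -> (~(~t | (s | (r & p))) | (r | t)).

25

Initial set: {T ((~q -> (p | (~s <-> r))) -> (~(~t | (s | (r & p))) | (r | t)))}.
T ((~q -> (p | (~s <-> r))) -> (~(~t | (s | (r & p))) | (r | t))): β-rule — branch into F (~q -> (p | (~s <-> r)))  //  T (~(~t | (s | (r & p))) | (r | t)).
  branch 1 (add F (~q -> (p | (~s <-> r)))):
    F (~q -> (p | (~s <-> r))): α-rule — add T ~q, F (p | (~s <-> r)).
    F (p | (~s <-> r)): α-rule — add F p, F (~s <-> r).
    F (~s <-> r): β-rule — branch into T ~s, F r  //  F ~s, T r.
      branch 1.1 (add T ~s, F r):
        ○ open, literals {p=F, q=F, r=F, s=F}.
      branch 1.2 (add F ~s, T r):
        ○ open, literals {p=F, q=F, r=T, s=T}.
  branch 2 (add T (~(~t | (s | (r & p))) | (r | t))):
    T (~(~t | (s | (r & p))) | (r | t)): β-rule — branch into T ~(~t | (s | (r & p)))  //  T (r | t).
      branch 2.1 (add T ~(~t | (s | (r & p)))):
        T ~(~t | (s | (r & p))): α-rule — add F ~t, F (s | (r & p)).
        F (s | (r & p)): α-rule — add F s, F (r & p).
        F (r & p): β-rule — branch into F r  //  F p.
          branch 2.1.1 (add F r):
            ○ open, literals {r=F, s=F, t=T}.
          branch 2.1.2 (add F p):
            ○ open, literals {p=F, s=F, t=T}.
      branch 2.2 (add T (r | t)):
        T (r | t): β-rule — branch into T r  //  T t.
          branch 2.2.1 (add T r):
            ○ open, literals {r=T}.
          branch 2.2.2 (add T t):
            ○ open, literals {t=T}.
0 branches closed, 6 open.
Each open branch fixes some atoms; the unmentioned ones are free. Counting distinct full assignments: branch {p=F, q=F, r=F, s=F} (t) contributes 2 new; branch {p=F, q=F, r=T, s=T} (t) contributes 2 new; branch {r=F, s=F, t=T} (q, p) contributes 3 new; branch {p=F, s=F, t=T} (q, r) contributes 2 new; branch {r=T} (t, q, p, s) contributes 12 new; branch {t=T} (q, r, p, s) contributes 4 new. Total: 25.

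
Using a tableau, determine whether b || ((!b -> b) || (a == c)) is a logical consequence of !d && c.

No

Initial set: {T (!d && c); F (b || ((!b -> b) || (a == c)))}.
T (!d && c): α-rule — add T !d, T c.
F (b || ((!b -> b) || (a == c))): α-rule — add F b, F ((!b -> b) || (a == c)).
F ((!b -> b) || (a == c)): α-rule — add F (!b -> b), F (a == c).
F (!b -> b): α-rule — add T !b, F b.
F (a == c): β-rule — branch into T a, F c  //  F a, T c.
  branch 1 (add T a, F c):
    × closes — contains both c and !c.
  branch 2 (add F a, T c):
    ○ open, literals {a=0, b=0, c=1, d=0}.
1 branch closed, 1 open.
An open branch gives a countermodel: a=0, b=0, c=1, d=0 (unmentioned atoms arbitrary); the premises hold there but the conclusion fails.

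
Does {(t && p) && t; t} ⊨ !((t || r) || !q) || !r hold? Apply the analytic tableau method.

No

Initial set: {((t && p) && t); t; !(!((t || r) || !q) || !r)}.
((t && p) && t): α-rule — add (t && p), t.
!(!((t || r) || !q) || !r): α-rule — add !!((t || r) || !q), !!r.
(t && p): α-rule — add t, p.
!!((t || r) || !q): β-rule — branch into (t || r)  //  !q.
  branch 1 (add (t || r)):
    (t || r): β-rule — branch into t  //  r.
      branch 1.1 (add t):
        ○ open, literals {p=true, r=true, t=true}.
      branch 1.2 (add r):
        ○ open, literals {p=true, r=true, t=true}.
  branch 2 (add !q):
    ○ open, literals {p=true, q=false, r=true, t=true}.
0 branches closed, 3 open.
An open branch gives a countermodel: p=true, r=true, t=true (unmentioned atoms arbitrary); the premises hold there but the conclusion fails.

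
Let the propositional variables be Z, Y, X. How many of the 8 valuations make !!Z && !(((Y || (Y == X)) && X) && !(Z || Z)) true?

Initial set: {T (!!Z && !(((Y || (Y == X)) && X) && !(Z || Z)))}.
T (!!Z && !(((Y || (Y == X)) && X) && !(Z || Z))): α-rule — add T !!Z, T !(((Y || (Y == X)) && X) && !(Z || Z)).
T !!Z: drop double negation, giving T Z.
T !(((Y || (Y == X)) && X) && !(Z || Z)): β-rule — branch into F ((Y || (Y == X)) && X)  //  F !(Z || Z).
  branch 1 (add F ((Y || (Y == X)) && X)):
    F ((Y || (Y == X)) && X): β-rule — branch into F (Y || (Y == X))  //  F X.
      branch 1.1 (add F (Y || (Y == X))):
        F (Y || (Y == X)): α-rule — add F Y, F (Y == X).
        F (Y == X): β-rule — branch into T Y, F X  //  F Y, T X.
          branch 1.1.1 (add T Y, F X):
            × closes — contains both Y and !Y.
          branch 1.1.2 (add F Y, T X):
            ○ open, literals {X=T, Y=F, Z=T}.
      branch 1.2 (add F X):
        ○ open, literals {X=F, Z=T}.
  branch 2 (add F !(Z || Z)):
    F !(Z || Z): β-rule — branch into T Z  //  T Z.
      branch 2.1 (add T Z):
        ○ open, literals {Z=T}.
      branch 2.2 (add T Z):
        ○ open, literals {Z=T}.
1 branch closed, 4 open.
Each open branch fixes some atoms; the unmentioned ones are free. Counting distinct full assignments: branch {X=T, Y=F, Z=T} (none free) contributes 1 new; branch {X=F, Z=T} (Y) contributes 2 new; branch {Z=T} (Y, X) contributes 1 new; branch {Z=T} (Y, X) contributes 0 new. Total: 4.

4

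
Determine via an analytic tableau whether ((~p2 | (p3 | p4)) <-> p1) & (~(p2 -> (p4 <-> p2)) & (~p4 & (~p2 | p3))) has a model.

Satisfiable

Initial set: {(((~p2 | (p3 | p4)) <-> p1) & (~(p2 -> (p4 <-> p2)) & (~p4 & (~p2 | p3))))}.
(((~p2 | (p3 | p4)) <-> p1) & (~(p2 -> (p4 <-> p2)) & (~p4 & (~p2 | p3)))): α-rule — add ((~p2 | (p3 | p4)) <-> p1), (~(p2 -> (p4 <-> p2)) & (~p4 & (~p2 | p3))).
(~(p2 -> (p4 <-> p2)) & (~p4 & (~p2 | p3))): α-rule — add ~(p2 -> (p4 <-> p2)), (~p4 & (~p2 | p3)).
~(p2 -> (p4 <-> p2)): α-rule — add p2, ~(p4 <-> p2).
(~p4 & (~p2 | p3)): α-rule — add ~p4, (~p2 | p3).
((~p2 | (p3 | p4)) <-> p1): β-rule — branch into (~p2 | (p3 | p4)), p1  //  ~(~p2 | (p3 | p4)), ~p1.
  branch 1 (add (~p2 | (p3 | p4)), p1):
    ~(p4 <-> p2): β-rule — branch into p4, ~p2  //  ~p4, p2.
      branch 1.1 (add p4, ~p2):
        × closes — contains both p4 and ~p4.
      branch 1.2 (add ~p4, p2):
        (~p2 | p3): β-rule — branch into ~p2  //  p3.
          branch 1.2.1 (add ~p2):
            × closes — contains both p2 and ~p2.
          branch 1.2.2 (add p3):
            (~p2 | (p3 | p4)): β-rule — branch into ~p2  //  (p3 | p4).
              branch 1.2.2.1 (add ~p2):
                × closes — contains both p2 and ~p2.
              branch 1.2.2.2 (add (p3 | p4)):
                (p3 | p4): β-rule — branch into p3  //  p4.
                  branch 1.2.2.2.1 (add p3):
                    ○ open, literals {p1=1, p2=1, p3=1, p4=0}.
                  branch 1.2.2.2.2 (add p4):
                    × closes — contains both p4 and ~p4.
  branch 2 (add ~(~p2 | (p3 | p4)), ~p1):
    ~(~p2 | (p3 | p4)): α-rule — add ~~p2, ~(p3 | p4).
    ~(p3 | p4): α-rule — add ~p3, ~p4.
    ~(p4 <-> p2): β-rule — branch into p4, ~p2  //  ~p4, p2.
      branch 2.1 (add p4, ~p2):
        × closes — contains both p4 and ~p4.
      branch 2.2 (add ~p4, p2):
        (~p2 | p3): β-rule — branch into ~p2  //  p3.
          branch 2.2.1 (add ~p2):
            × closes — contains both p2 and ~p2.
          branch 2.2.2 (add p3):
            × closes — contains both p3 and ~p3.
7 branches closed, 1 open.
An open branch gives a satisfying assignment: p1=1, p2=1, p3=1, p4=0.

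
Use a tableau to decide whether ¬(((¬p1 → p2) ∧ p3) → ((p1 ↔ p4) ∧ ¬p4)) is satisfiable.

Satisfiable

Initial set: {¬(((¬p1 → p2) ∧ p3) → ((p1 ↔ p4) ∧ ¬p4))}.
¬(((¬p1 → p2) ∧ p3) → ((p1 ↔ p4) ∧ ¬p4)): α-rule — add ((¬p1 → p2) ∧ p3), ¬((p1 ↔ p4) ∧ ¬p4).
((¬p1 → p2) ∧ p3): α-rule — add (¬p1 → p2), p3.
¬((p1 ↔ p4) ∧ ¬p4): β-rule — branch into ¬(p1 ↔ p4)  //  ¬¬p4.
  branch 1 (add ¬(p1 ↔ p4)):
    (¬p1 → p2): β-rule — branch into ¬¬p1  //  p2.
      branch 1.1 (add ¬¬p1):
        ¬(p1 ↔ p4): β-rule — branch into p1, ¬p4  //  ¬p1, p4.
          branch 1.1.1 (add p1, ¬p4):
            ○ open, literals {p1=true, p3=true, p4=false}.
          branch 1.1.2 (add ¬p1, p4):
            × closes — contains both p1 and ¬p1.
      branch 1.2 (add p2):
        ¬(p1 ↔ p4): β-rule — branch into p1, ¬p4  //  ¬p1, p4.
          branch 1.2.1 (add p1, ¬p4):
            ○ open, literals {p1=true, p2=true, p3=true, p4=false}.
          branch 1.2.2 (add ¬p1, p4):
            ○ open, literals {p1=false, p2=true, p3=true, p4=true}.
  branch 2 (add ¬¬p4):
    (¬p1 → p2): β-rule — branch into ¬¬p1  //  p2.
      branch 2.1 (add ¬¬p1):
        ○ open, literals {p1=true, p3=true, p4=true}.
      branch 2.2 (add p2):
        ○ open, literals {p2=true, p3=true, p4=true}.
1 branch closed, 5 open.
An open branch gives a satisfying assignment: p1=true, p3=true, p4=false.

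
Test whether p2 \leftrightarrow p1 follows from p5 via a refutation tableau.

No

Initial set: {T p5; F (p2 \leftrightarrow p1)}.
F (p2 \leftrightarrow p1): β-rule — branch into T p2, F p1  //  F p2, T p1.
  branch 1 (add T p2, F p1):
    ○ open, literals {p1=F, p2=T, p5=T}.
  branch 2 (add F p2, T p1):
    ○ open, literals {p1=T, p2=F, p5=T}.
0 branches closed, 2 open.
An open branch gives a countermodel: p1=F, p2=T, p5=T (unmentioned atoms arbitrary); the premises hold there but the conclusion fails.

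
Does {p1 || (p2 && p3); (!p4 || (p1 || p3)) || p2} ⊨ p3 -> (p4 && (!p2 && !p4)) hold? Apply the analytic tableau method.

No

Initial set: {(p1 || (p2 && p3)); ((!p4 || (p1 || p3)) || p2); !(p3 -> (p4 && (!p2 && !p4)))}.
!(p3 -> (p4 && (!p2 && !p4))): α-rule — add p3, !(p4 && (!p2 && !p4)).
(p1 || (p2 && p3)): β-rule — branch into p1  //  (p2 && p3).
  branch 1 (add p1):
    ((!p4 || (p1 || p3)) || p2): β-rule — branch into (!p4 || (p1 || p3))  //  p2.
      branch 1.1 (add (!p4 || (p1 || p3))):
        !(p4 && (!p2 && !p4)): β-rule — branch into !p4  //  !(!p2 && !p4).
          branch 1.1.1 (add !p4):
            (!p4 || (p1 || p3)): β-rule — branch into !p4  //  (p1 || p3).
              branch 1.1.1.1 (add !p4):
                ○ open, literals {p1=T, p3=T, p4=F}.
              branch 1.1.1.2 (add (p1 || p3)):
                (p1 || p3): β-rule — branch into p1  //  p3.
                  branch 1.1.1.2.1 (add p1):
                    ○ open, literals {p1=T, p3=T, p4=F}.
                  branch 1.1.1.2.2 (add p3):
                    ○ open, literals {p1=T, p3=T, p4=F}.
          branch 1.1.2 (add !(!p2 && !p4)):
            (!p4 || (p1 || p3)): β-rule — branch into !p4  //  (p1 || p3).
              branch 1.1.2.1 (add !p4):
                !(!p2 && !p4): β-rule — branch into !!p2  //  !!p4.
                  branch 1.1.2.1.1 (add !!p2):
                    ○ open, literals {p1=T, p2=T, p3=T, p4=F}.
                  branch 1.1.2.1.2 (add !!p4):
                    × closes — contains both p4 and !p4.
              branch 1.1.2.2 (add (p1 || p3)):
                !(!p2 && !p4): β-rule — branch into !!p2  //  !!p4.
                  branch 1.1.2.2.1 (add !!p2):
                    (p1 || p3): β-rule — branch into p1  //  p3.
                      branch 1.1.2.2.1.1 (add p1):
                        ○ open, literals {p1=T, p2=T, p3=T}.
                      branch 1.1.2.2.1.2 (add p3):
                        ○ open, literals {p1=T, p2=T, p3=T}.
                  branch 1.1.2.2.2 (add !!p4):
                    (p1 || p3): β-rule — branch into p1  //  p3.
                      branch 1.1.2.2.2.1 (add p1):
                        ○ open, literals {p1=T, p3=T, p4=T}.
                      branch 1.1.2.2.2.2 (add p3):
                        ○ open, literals {p1=T, p3=T, p4=T}.
      branch 1.2 (add p2):
        !(p4 && (!p2 && !p4)): β-rule — branch into !p4  //  !(!p2 && !p4).
          branch 1.2.1 (add !p4):
            ○ open, literals {p1=T, p2=T, p3=T, p4=F}.
          branch 1.2.2 (add !(!p2 && !p4)):
            !(!p2 && !p4): β-rule — branch into !!p2  //  !!p4.
              branch 1.2.2.1 (add !!p2):
                ○ open, literals {p1=T, p2=T, p3=T}.
              branch 1.2.2.2 (add !!p4):
                ○ open, literals {p1=T, p2=T, p3=T, p4=T}.
  branch 2 (add (p2 && p3)):
    (p2 && p3): α-rule — add p2, p3.
    ((!p4 || (p1 || p3)) || p2): β-rule — branch into (!p4 || (p1 || p3))  //  p2.
      branch 2.1 (add (!p4 || (p1 || p3))):
        !(p4 && (!p2 && !p4)): β-rule — branch into !p4  //  !(!p2 && !p4).
          branch 2.1.1 (add !p4):
            (!p4 || (p1 || p3)): β-rule — branch into !p4  //  (p1 || p3).
              branch 2.1.1.1 (add !p4):
                ○ open, literals {p2=T, p3=T, p4=F}.
              branch 2.1.1.2 (add (p1 || p3)):
                (p1 || p3): β-rule — branch into p1  //  p3.
                  branch 2.1.1.2.1 (add p1):
                    ○ open, literals {p1=T, p2=T, p3=T, p4=F}.
                  branch 2.1.1.2.2 (add p3):
                    ○ open, literals {p2=T, p3=T, p4=F}.
          branch 2.1.2 (add !(!p2 && !p4)):
            (!p4 || (p1 || p3)): β-rule — branch into !p4  //  (p1 || p3).
              branch 2.1.2.1 (add !p4):
                !(!p2 && !p4): β-rule — branch into !!p2  //  !!p4.
                  branch 2.1.2.1.1 (add !!p2):
                    ○ open, literals {p2=T, p3=T, p4=F}.
                  branch 2.1.2.1.2 (add !!p4):
                    × closes — contains both p4 and !p4.
              branch 2.1.2.2 (add (p1 || p3)):
                !(!p2 && !p4): β-rule — branch into !!p2  //  !!p4.
                  branch 2.1.2.2.1 (add !!p2):
                    (p1 || p3): β-rule — branch into p1  //  p3.
                      branch 2.1.2.2.1.1 (add p1):
                        ○ open, literals {p1=T, p2=T, p3=T}.
                      branch 2.1.2.2.1.2 (add p3):
                        ○ open, literals {p2=T, p3=T}.
                  branch 2.1.2.2.2 (add !!p4):
                    (p1 || p3): β-rule — branch into p1  //  p3.
                      branch 2.1.2.2.2.1 (add p1):
                        ○ open, literals {p1=T, p2=T, p3=T, p4=T}.
                      branch 2.1.2.2.2.2 (add p3):
                        ○ open, literals {p2=T, p3=T, p4=T}.
      branch 2.2 (add p2):
        !(p4 && (!p2 && !p4)): β-rule — branch into !p4  //  !(!p2 && !p4).
          branch 2.2.1 (add !p4):
            ○ open, literals {p2=T, p3=T, p4=F}.
          branch 2.2.2 (add !(!p2 && !p4)):
            !(!p2 && !p4): β-rule — branch into !!p2  //  !!p4.
              branch 2.2.2.1 (add !!p2):
                ○ open, literals {p2=T, p3=T}.
              branch 2.2.2.2 (add !!p4):
                ○ open, literals {p2=T, p3=T, p4=T}.
2 branches closed, 22 open.
An open branch gives a countermodel: p1=T, p3=T, p4=F (unmentioned atoms arbitrary); the premises hold there but the conclusion fails.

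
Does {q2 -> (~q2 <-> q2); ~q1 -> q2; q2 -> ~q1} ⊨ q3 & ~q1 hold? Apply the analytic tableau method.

Initial set: {(q2 -> (~q2 <-> q2)); (~q1 -> q2); (q2 -> ~q1); ~(q3 & ~q1)}.
(q2 -> (~q2 <-> q2)): β-rule — branch into ~q2  //  (~q2 <-> q2).
  branch 1 (add ~q2):
    (~q1 -> q2): β-rule — branch into ~~q1  //  q2.
      branch 1.1 (add ~~q1):
        (q2 -> ~q1): β-rule — branch into ~q2  //  ~q1.
          branch 1.1.1 (add ~q2):
            ~(q3 & ~q1): β-rule — branch into ~q3  //  ~~q1.
              branch 1.1.1.1 (add ~q3):
                ○ open, literals {q1=T, q2=F, q3=F}.
              branch 1.1.1.2 (add ~~q1):
                ○ open, literals {q1=T, q2=F}.
          branch 1.1.2 (add ~q1):
            × closes — contains both q1 and ~q1.
      branch 1.2 (add q2):
        × closes — contains both q2 and ~q2.
  branch 2 (add (~q2 <-> q2)):
    (~q1 -> q2): β-rule — branch into ~~q1  //  q2.
      branch 2.1 (add ~~q1):
        (q2 -> ~q1): β-rule — branch into ~q2  //  ~q1.
          branch 2.1.1 (add ~q2):
            ~(q3 & ~q1): β-rule — branch into ~q3  //  ~~q1.
              branch 2.1.1.1 (add ~q3):
                (~q2 <-> q2): β-rule — branch into ~q2, q2  //  ~~q2, ~q2.
                  branch 2.1.1.1.1 (add ~q2, q2):
                    × closes — contains both q2 and ~q2.
                  branch 2.1.1.1.2 (add ~~q2, ~q2):
                    × closes — contains both q2 and ~q2.
              branch 2.1.1.2 (add ~~q1):
                (~q2 <-> q2): β-rule — branch into ~q2, q2  //  ~~q2, ~q2.
                  branch 2.1.1.2.1 (add ~q2, q2):
                    × closes — contains both q2 and ~q2.
                  branch 2.1.1.2.2 (add ~~q2, ~q2):
                    × closes — contains both q2 and ~q2.
          branch 2.1.2 (add ~q1):
            × closes — contains both q1 and ~q1.
      branch 2.2 (add q2):
        (q2 -> ~q1): β-rule — branch into ~q2  //  ~q1.
          branch 2.2.1 (add ~q2):
            × closes — contains both q2 and ~q2.
          branch 2.2.2 (add ~q1):
            ~(q3 & ~q1): β-rule — branch into ~q3  //  ~~q1.
              branch 2.2.2.1 (add ~q3):
                (~q2 <-> q2): β-rule — branch into ~q2, q2  //  ~~q2, ~q2.
                  branch 2.2.2.1.1 (add ~q2, q2):
                    × closes — contains both q2 and ~q2.
                  branch 2.2.2.1.2 (add ~~q2, ~q2):
                    × closes — contains both q2 and ~q2.
              branch 2.2.2.2 (add ~~q1):
                × closes — contains both q1 and ~q1.
11 branches closed, 2 open.
An open branch gives a countermodel: q1=T, q2=F, q3=F (unmentioned atoms arbitrary); the premises hold there but the conclusion fails.

No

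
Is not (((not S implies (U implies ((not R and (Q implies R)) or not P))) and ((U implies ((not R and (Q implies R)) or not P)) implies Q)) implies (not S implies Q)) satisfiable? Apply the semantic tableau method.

Unsatisfiable

Initial set: {not (((not S implies (U implies ((not R and (Q implies R)) or not P))) and ((U implies ((not R and (Q implies R)) or not P)) implies Q)) implies (not S implies Q))}.
not (((not S implies (U implies ((not R and (Q implies R)) or not P))) and ((U implies ((not R and (Q implies R)) or not P)) implies Q)) implies (not S implies Q)): α-rule — add ((not S implies (U implies ((not R and (Q implies R)) or not P))) and ((U implies ((not R and (Q implies R)) or not P)) implies Q)), not (not S implies Q).
((not S implies (U implies ((not R and (Q implies R)) or not P))) and ((U implies ((not R and (Q implies R)) or not P)) implies Q)): α-rule — add (not S implies (U implies ((not R and (Q implies R)) or not P))), ((U implies ((not R and (Q implies R)) or not P)) implies Q).
not (not S implies Q): α-rule — add not S, not Q.
(not S implies (U implies ((not R and (Q implies R)) or not P))): β-rule — branch into not not S  //  (U implies ((not R and (Q implies R)) or not P)).
  branch 1 (add not not S):
    × closes — contains both S and not S.
  branch 2 (add (U implies ((not R and (Q implies R)) or not P))):
    ((U implies ((not R and (Q implies R)) or not P)) implies Q): β-rule — branch into not (U implies ((not R and (Q implies R)) or not P))  //  Q.
      branch 2.1 (add not (U implies ((not R and (Q implies R)) or not P))):
        not (U implies ((not R and (Q implies R)) or not P)): α-rule — add U, not ((not R and (Q implies R)) or not P).
        not ((not R and (Q implies R)) or not P): α-rule — add not (not R and (Q implies R)), not not P.
        (U implies ((not R and (Q implies R)) or not P)): β-rule — branch into not U  //  ((not R and (Q implies R)) or not P).
          branch 2.1.1 (add not U):
            × closes — contains both U and not U.
          branch 2.1.2 (add ((not R and (Q implies R)) or not P)):
            not (not R and (Q implies R)): β-rule — branch into not not R  //  not (Q implies R).
              branch 2.1.2.1 (add not not R):
                ((not R and (Q implies R)) or not P): β-rule — branch into (not R and (Q implies R))  //  not P.
                  branch 2.1.2.1.1 (add (not R and (Q implies R))):
                    (not R and (Q implies R)): α-rule — add not R, (Q implies R).
                    × closes — contains both R and not R.
                  branch 2.1.2.1.2 (add not P):
                    × closes — contains both P and not P.
              branch 2.1.2.2 (add not (Q implies R)):
                not (Q implies R): α-rule — add Q, not R.
                × closes — contains both Q and not Q.
      branch 2.2 (add Q):
        × closes — contains both Q and not Q.
All 6 branches close.
Every branch closed; the formula is unsatisfiable.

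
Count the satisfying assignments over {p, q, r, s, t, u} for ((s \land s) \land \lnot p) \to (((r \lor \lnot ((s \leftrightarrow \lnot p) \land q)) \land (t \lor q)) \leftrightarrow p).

56

Initial set: {(((s \land s) \land \lnot p) \to (((r \lor \lnot ((s \leftrightarrow \lnot p) \land q)) \land (t \lor q)) \leftrightarrow p))}.
(((s \land s) \land \lnot p) \to (((r \lor \lnot ((s \leftrightarrow \lnot p) \land q)) \land (t \lor q)) \leftrightarrow p)): β-rule — branch into \lnot ((s \land s) \land \lnot p)  //  (((r \lor \lnot ((s \leftrightarrow \lnot p) \land q)) \land (t \lor q)) \leftrightarrow p).
  branch 1 (add \lnot ((s \land s) \land \lnot p)):
    \lnot ((s \land s) \land \lnot p): β-rule — branch into \lnot (s \land s)  //  \lnot \lnot p.
      branch 1.1 (add \lnot (s \land s)):
        \lnot (s \land s): β-rule — branch into \lnot s  //  \lnot s.
          branch 1.1.1 (add \lnot s):
            ○ open, literals {s=F}.
          branch 1.1.2 (add \lnot s):
            ○ open, literals {s=F}.
      branch 1.2 (add \lnot \lnot p):
        ○ open, literals {p=T}.
  branch 2 (add (((r \lor \lnot ((s \leftrightarrow \lnot p) \land q)) \land (t \lor q)) \leftrightarrow p)):
    (((r \lor \lnot ((s \leftrightarrow \lnot p) \land q)) \land (t \lor q)) \leftrightarrow p): β-rule — branch into ((r \lor \lnot ((s \leftrightarrow \lnot p) \land q)) \land (t \lor q)), p  //  \lnot ((r \lor \lnot ((s \leftrightarrow \lnot p) \land q)) \land (t \lor q)), \lnot p.
      branch 2.1 (add ((r \lor \lnot ((s \leftrightarrow \lnot p) \land q)) \land (t \lor q)), p):
        ((r \lor \lnot ((s \leftrightarrow \lnot p) \land q)) \land (t \lor q)): α-rule — add (r \lor \lnot ((s \leftrightarrow \lnot p) \land q)), (t \lor q).
        (r \lor \lnot ((s \leftrightarrow \lnot p) \land q)): β-rule — branch into r  //  \lnot ((s \leftrightarrow \lnot p) \land q).
          branch 2.1.1 (add r):
            (t \lor q): β-rule — branch into t  //  q.
              branch 2.1.1.1 (add t):
                ○ open, literals {p=T, r=T, t=T}.
              branch 2.1.1.2 (add q):
                ○ open, literals {p=T, q=T, r=T}.
          branch 2.1.2 (add \lnot ((s \leftrightarrow \lnot p) \land q)):
            (t \lor q): β-rule — branch into t  //  q.
              branch 2.1.2.1 (add t):
                \lnot ((s \leftrightarrow \lnot p) \land q): β-rule — branch into \lnot (s \leftrightarrow \lnot p)  //  \lnot q.
                  branch 2.1.2.1.1 (add \lnot (s \leftrightarrow \lnot p)):
                    \lnot (s \leftrightarrow \lnot p): β-rule — branch into s, \lnot \lnot p  //  \lnot s, \lnot p.
                      branch 2.1.2.1.1.1 (add s, \lnot \lnot p):
                        ○ open, literals {p=T, s=T, t=T}.
                      branch 2.1.2.1.1.2 (add \lnot s, \lnot p):
                        × closes — contains both p and \lnot p.
                  branch 2.1.2.1.2 (add \lnot q):
                    ○ open, literals {p=T, q=F, t=T}.
              branch 2.1.2.2 (add q):
                \lnot ((s \leftrightarrow \lnot p) \land q): β-rule — branch into \lnot (s \leftrightarrow \lnot p)  //  \lnot q.
                  branch 2.1.2.2.1 (add \lnot (s \leftrightarrow \lnot p)):
                    \lnot (s \leftrightarrow \lnot p): β-rule — branch into s, \lnot \lnot p  //  \lnot s, \lnot p.
                      branch 2.1.2.2.1.1 (add s, \lnot \lnot p):
                        ○ open, literals {p=T, q=T, s=T}.
                      branch 2.1.2.2.1.2 (add \lnot s, \lnot p):
                        × closes — contains both p and \lnot p.
                  branch 2.1.2.2.2 (add \lnot q):
                    × closes — contains both q and \lnot q.
      branch 2.2 (add \lnot ((r \lor \lnot ((s \leftrightarrow \lnot p) \land q)) \land (t \lor q)), \lnot p):
        \lnot ((r \lor \lnot ((s \leftrightarrow \lnot p) \land q)) \land (t \lor q)): β-rule — branch into \lnot (r \lor \lnot ((s \leftrightarrow \lnot p) \land q))  //  \lnot (t \lor q).
          branch 2.2.1 (add \lnot (r \lor \lnot ((s \leftrightarrow \lnot p) \land q))):
            \lnot (r \lor \lnot ((s \leftrightarrow \lnot p) \land q)): α-rule — add \lnot r, \lnot \lnot ((s \leftrightarrow \lnot p) \land q).
            \lnot \lnot ((s \leftrightarrow \lnot p) \land q): α-rule — add (s \leftrightarrow \lnot p), q.
            (s \leftrightarrow \lnot p): β-rule — branch into s, \lnot p  //  \lnot s, \lnot \lnot p.
              branch 2.2.1.1 (add s, \lnot p):
                ○ open, literals {p=F, q=T, r=F, s=T}.
              branch 2.2.1.2 (add \lnot s, \lnot \lnot p):
                × closes — contains both p and \lnot p.
          branch 2.2.2 (add \lnot (t \lor q)):
            \lnot (t \lor q): α-rule — add \lnot t, \lnot q.
            ○ open, literals {p=F, q=F, t=F}.
4 branches closed, 10 open.
Each open branch fixes some atoms; the unmentioned ones are free. Counting distinct full assignments: branch {s=F} (p, q, r, t, u) contributes 32 new; branch {s=F} (p, q, r, t, u) contributes 0 new; branch {p=T} (q, r, s, t, u) contributes 16 new; branch {p=T, r=T, t=T} (q, s, u) contributes 0 new; branch {p=T, q=T, r=T} (s, t, u) contributes 0 new; branch {p=T, s=T, t=T} (q, r, u) contributes 0 new; branch {p=T, q=F, t=T} (r, s, u) contributes 0 new; branch {p=T, q=T, s=T} (r, t, u) contributes 0 new; branch {p=F, q=T, r=F, s=T} (t, u) contributes 4 new; branch {p=F, q=F, t=F} (r, s, u) contributes 4 new. Total: 56.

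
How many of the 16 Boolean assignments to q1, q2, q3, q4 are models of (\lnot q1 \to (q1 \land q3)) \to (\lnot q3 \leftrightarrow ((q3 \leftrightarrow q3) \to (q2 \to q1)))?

Initial set: {T ((\lnot q1 \to (q1 \land q3)) \to (\lnot q3 \leftrightarrow ((q3 \leftrightarrow q3) \to (q2 \to q1))))}.
T ((\lnot q1 \to (q1 \land q3)) \to (\lnot q3 \leftrightarrow ((q3 \leftrightarrow q3) \to (q2 \to q1)))): β-rule — branch into F (\lnot q1 \to (q1 \land q3))  //  T (\lnot q3 \leftrightarrow ((q3 \leftrightarrow q3) \to (q2 \to q1))).
  branch 1 (add F (\lnot q1 \to (q1 \land q3))):
    F (\lnot q1 \to (q1 \land q3)): α-rule — add T \lnot q1, F (q1 \land q3).
    F (q1 \land q3): β-rule — branch into F q1  //  F q3.
      branch 1.1 (add F q1):
        ○ open, literals {q1=F}.
      branch 1.2 (add F q3):
        ○ open, literals {q1=F, q3=F}.
  branch 2 (add T (\lnot q3 \leftrightarrow ((q3 \leftrightarrow q3) \to (q2 \to q1)))):
    T (\lnot q3 \leftrightarrow ((q3 \leftrightarrow q3) \to (q2 \to q1))): β-rule — branch into T \lnot q3, T ((q3 \leftrightarrow q3) \to (q2 \to q1))  //  F \lnot q3, F ((q3 \leftrightarrow q3) \to (q2 \to q1)).
      branch 2.1 (add T \lnot q3, T ((q3 \leftrightarrow q3) \to (q2 \to q1))):
        T ((q3 \leftrightarrow q3) \to (q2 \to q1)): β-rule — branch into F (q3 \leftrightarrow q3)  //  T (q2 \to q1).
          branch 2.1.1 (add F (q3 \leftrightarrow q3)):
            F (q3 \leftrightarrow q3): β-rule — branch into T q3, F q3  //  F q3, T q3.
              branch 2.1.1.1 (add T q3, F q3):
                × closes — contains both q3 and \lnot q3.
              branch 2.1.1.2 (add F q3, T q3):
                × closes — contains both q3 and \lnot q3.
          branch 2.1.2 (add T (q2 \to q1)):
            T (q2 \to q1): β-rule — branch into F q2  //  T q1.
              branch 2.1.2.1 (add F q2):
                ○ open, literals {q2=F, q3=F}.
              branch 2.1.2.2 (add T q1):
                ○ open, literals {q1=T, q3=F}.
      branch 2.2 (add F \lnot q3, F ((q3 \leftrightarrow q3) \to (q2 \to q1))):
        F ((q3 \leftrightarrow q3) \to (q2 \to q1)): α-rule — add T (q3 \leftrightarrow q3), F (q2 \to q1).
        F (q2 \to q1): α-rule — add T q2, F q1.
        T (q3 \leftrightarrow q3): β-rule — branch into T q3, T q3  //  F q3, F q3.
          branch 2.2.1 (add T q3, T q3):
            ○ open, literals {q1=F, q2=T, q3=T}.
          branch 2.2.2 (add F q3, F q3):
            × closes — contains both q3 and \lnot q3.
3 branches closed, 5 open.
Each open branch fixes some atoms; the unmentioned ones are free. Counting distinct full assignments: branch {q1=F} (q2, q3, q4) contributes 8 new; branch {q1=F, q3=F} (q2, q4) contributes 0 new; branch {q2=F, q3=F} (q1, q4) contributes 2 new; branch {q1=T, q3=F} (q2, q4) contributes 2 new; branch {q1=F, q2=T, q3=T} (q4) contributes 0 new. Total: 12.

12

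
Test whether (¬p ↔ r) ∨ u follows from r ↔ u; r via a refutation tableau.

Yes

Initial set: {(r ↔ u); r; ¬((¬p ↔ r) ∨ u)}.
¬((¬p ↔ r) ∨ u): α-rule — add ¬(¬p ↔ r), ¬u.
(r ↔ u): β-rule — branch into r, u  //  ¬r, ¬u.
  branch 1 (add r, u):
    × closes — contains both u and ¬u.
  branch 2 (add ¬r, ¬u):
    × closes — contains both r and ¬r.
All 2 branches close.
Every branch closed, so the premises entail the conclusion.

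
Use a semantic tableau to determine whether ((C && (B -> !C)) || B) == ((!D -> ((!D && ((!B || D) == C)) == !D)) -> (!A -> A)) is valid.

Not valid

Assume the negation and expand:
Initial set: {!(((C && (B -> !C)) || B) == ((!D -> ((!D && ((!B || D) == C)) == !D)) -> (!A -> A)))}.
!(((C && (B -> !C)) || B) == ((!D -> ((!D && ((!B || D) == C)) == !D)) -> (!A -> A))): β-rule — branch into ((C && (B -> !C)) || B), !((!D -> ((!D && ((!B || D) == C)) == !D)) -> (!A -> A))  //  !((C && (B -> !C)) || B), ((!D -> ((!D && ((!B || D) == C)) == !D)) -> (!A -> A)).
  branch 1 (add ((C && (B -> !C)) || B), !((!D -> ((!D && ((!B || D) == C)) == !D)) -> (!A -> A))):
    !((!D -> ((!D && ((!B || D) == C)) == !D)) -> (!A -> A)): α-rule — add (!D -> ((!D && ((!B || D) == C)) == !D)), !(!A -> A).
    !(!A -> A): α-rule — add !A, !A.
    ((C && (B -> !C)) || B): β-rule — branch into (C && (B -> !C))  //  B.
      branch 1.1 (add (C && (B -> !C))):
        (C && (B -> !C)): α-rule — add C, (B -> !C).
        (!D -> ((!D && ((!B || D) == C)) == !D)): β-rule — branch into !!D  //  ((!D && ((!B || D) == C)) == !D).
          branch 1.1.1 (add !!D):
            (B -> !C): β-rule — branch into !B  //  !C.
              branch 1.1.1.1 (add !B):
                ○ open, literals {A=F, B=F, C=T, D=T}.
              branch 1.1.1.2 (add !C):
                × closes — contains both C and !C.
          branch 1.1.2 (add ((!D && ((!B || D) == C)) == !D)):
            (B -> !C): β-rule — branch into !B  //  !C.
              branch 1.1.2.1 (add !B):
                ((!D && ((!B || D) == C)) == !D): β-rule — branch into (!D && ((!B || D) == C)), !D  //  !(!D && ((!B || D) == C)), !!D.
                  branch 1.1.2.1.1 (add (!D && ((!B || D) == C)), !D):
                    (!D && ((!B || D) == C)): α-rule — add !D, ((!B || D) == C).
                    ((!B || D) == C): β-rule — branch into (!B || D), C  //  !(!B || D), !C.
                      branch 1.1.2.1.1.1 (add (!B || D), C):
                        (!B || D): β-rule — branch into !B  //  D.
                          branch 1.1.2.1.1.1.1 (add !B):
                            ○ open, literals {A=F, B=F, C=T, D=F}.
                          branch 1.1.2.1.1.1.2 (add D):
                            × closes — contains both D and !D.
                      branch 1.1.2.1.1.2 (add !(!B || D), !C):
                        × closes — contains both C and !C.
                  branch 1.1.2.1.2 (add !(!D && ((!B || D) == C)), !!D):
                    !(!D && ((!B || D) == C)): β-rule — branch into !!D  //  !((!B || D) == C).
                      branch 1.1.2.1.2.1 (add !!D):
                        ○ open, literals {A=F, B=F, C=T, D=T}.
                      branch 1.1.2.1.2.2 (add !((!B || D) == C)):
                        !((!B || D) == C): β-rule — branch into (!B || D), !C  //  !(!B || D), C.
                          branch 1.1.2.1.2.2.1 (add (!B || D), !C):
                            × closes — contains both C and !C.
                          branch 1.1.2.1.2.2.2 (add !(!B || D), C):
                            !(!B || D): α-rule — add !!B, !D.
                            × closes — contains both B and !B.
              branch 1.1.2.2 (add !C):
                × closes — contains both C and !C.
      branch 1.2 (add B):
        (!D -> ((!D && ((!B || D) == C)) == !D)): β-rule — branch into !!D  //  ((!D && ((!B || D) == C)) == !D).
          branch 1.2.1 (add !!D):
            ○ open, literals {A=F, B=T, D=T}.
          branch 1.2.2 (add ((!D && ((!B || D) == C)) == !D)):
            ((!D && ((!B || D) == C)) == !D): β-rule — branch into (!D && ((!B || D) == C)), !D  //  !(!D && ((!B || D) == C)), !!D.
              branch 1.2.2.1 (add (!D && ((!B || D) == C)), !D):
                (!D && ((!B || D) == C)): α-rule — add !D, ((!B || D) == C).
                ((!B || D) == C): β-rule — branch into (!B || D), C  //  !(!B || D), !C.
                  branch 1.2.2.1.1 (add (!B || D), C):
                    (!B || D): β-rule — branch into !B  //  D.
                      branch 1.2.2.1.1.1 (add !B):
                        × closes — contains both B and !B.
                      branch 1.2.2.1.1.2 (add D):
                        × closes — contains both D and !D.
                  branch 1.2.2.1.2 (add !(!B || D), !C):
                    !(!B || D): α-rule — add !!B, !D.
                    ○ open, literals {A=F, B=T, C=F, D=F}.
              branch 1.2.2.2 (add !(!D && ((!B || D) == C)), !!D):
                !(!D && ((!B || D) == C)): β-rule — branch into !!D  //  !((!B || D) == C).
                  branch 1.2.2.2.1 (add !!D):
                    ○ open, literals {A=F, B=T, D=T}.
                  branch 1.2.2.2.2 (add !((!B || D) == C)):
                    !((!B || D) == C): β-rule — branch into (!B || D), !C  //  !(!B || D), C.
                      branch 1.2.2.2.2.1 (add (!B || D), !C):
                        (!B || D): β-rule — branch into !B  //  D.
                          branch 1.2.2.2.2.1.1 (add !B):
                            × closes — contains both B and !B.
                          branch 1.2.2.2.2.1.2 (add D):
                            ○ open, literals {A=F, B=T, C=F, D=T}.
                      branch 1.2.2.2.2.2 (add !(!B || D), C):
                        !(!B || D): α-rule — add !!B, !D.
                        × closes — contains both D and !D.
  branch 2 (add !((C && (B -> !C)) || B), ((!D -> ((!D && ((!B || D) == C)) == !D)) -> (!A -> A))):
    !((C && (B -> !C)) || B): α-rule — add !(C && (B -> !C)), !B.
    ((!D -> ((!D && ((!B || D) == C)) == !D)) -> (!A -> A)): β-rule — branch into !(!D -> ((!D && ((!B || D) == C)) == !D))  //  (!A -> A).
      branch 2.1 (add !(!D -> ((!D && ((!B || D) == C)) == !D))):
        !(!D -> ((!D && ((!B || D) == C)) == !D)): α-rule — add !D, !((!D && ((!B || D) == C)) == !D).
        !(C && (B -> !C)): β-rule — branch into !C  //  !(B -> !C).
          branch 2.1.1 (add !C):
            !((!D && ((!B || D) == C)) == !D): β-rule — branch into (!D && ((!B || D) == C)), !!D  //  !(!D && ((!B || D) == C)), !D.
              branch 2.1.1.1 (add (!D && ((!B || D) == C)), !!D):
                × closes — contains both D and !D.
              branch 2.1.1.2 (add !(!D && ((!B || D) == C)), !D):
                !(!D && ((!B || D) == C)): β-rule — branch into !!D  //  !((!B || D) == C).
                  branch 2.1.1.2.1 (add !!D):
                    × closes — contains both D and !D.
                  branch 2.1.1.2.2 (add !((!B || D) == C)):
                    !((!B || D) == C): β-rule — branch into (!B || D), !C  //  !(!B || D), C.
                      branch 2.1.1.2.2.1 (add (!B || D), !C):
                        (!B || D): β-rule — branch into !B  //  D.
                          branch 2.1.1.2.2.1.1 (add !B):
                            ○ open, literals {B=F, C=F, D=F}.
                          branch 2.1.1.2.2.1.2 (add D):
                            × closes — contains both D and !D.
                      branch 2.1.1.2.2.2 (add !(!B || D), C):
                        × closes — contains both C and !C.
          branch 2.1.2 (add !(B -> !C)):
            !(B -> !C): α-rule — add B, !!C.
            × closes — contains both B and !B.
      branch 2.2 (add (!A -> A)):
        !(C && (B -> !C)): β-rule — branch into !C  //  !(B -> !C).
          branch 2.2.1 (add !C):
            (!A -> A): β-rule — branch into !!A  //  A.
              branch 2.2.1.1 (add !!A):
                ○ open, literals {A=T, B=F, C=F}.
              branch 2.2.1.2 (add A):
                ○ open, literals {A=T, B=F, C=F}.
          branch 2.2.2 (add !(B -> !C)):
            !(B -> !C): α-rule — add B, !!C.
            × closes — contains both B and !B.
16 branches closed, 10 open.
An open branch gives a countermodel: A=F, B=F, C=T, D=T (unmentioned atoms arbitrary); under it the original formula is false.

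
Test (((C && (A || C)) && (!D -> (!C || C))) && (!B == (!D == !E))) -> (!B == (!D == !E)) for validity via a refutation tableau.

Valid

Assume the negation and expand:
Initial set: {!((((C && (A || C)) && (!D -> (!C || C))) && (!B == (!D == !E))) -> (!B == (!D == !E)))}.
!((((C && (A || C)) && (!D -> (!C || C))) && (!B == (!D == !E))) -> (!B == (!D == !E))): α-rule — add (((C && (A || C)) && (!D -> (!C || C))) && (!B == (!D == !E))), !(!B == (!D == !E)).
(((C && (A || C)) && (!D -> (!C || C))) && (!B == (!D == !E))): α-rule — add ((C && (A || C)) && (!D -> (!C || C))), (!B == (!D == !E)).
((C && (A || C)) && (!D -> (!C || C))): α-rule — add (C && (A || C)), (!D -> (!C || C)).
(C && (A || C)): α-rule — add C, (A || C).
!(!B == (!D == !E)): β-rule — branch into !B, !(!D == !E)  //  !!B, (!D == !E).
  branch 1 (add !B, !(!D == !E)):
    (!B == (!D == !E)): β-rule — branch into !B, (!D == !E)  //  !!B, !(!D == !E).
      branch 1.1 (add !B, (!D == !E)):
        (!D -> (!C || C)): β-rule — branch into !!D  //  (!C || C).
          branch 1.1.1 (add !!D):
            (A || C): β-rule — branch into A  //  C.
              branch 1.1.1.1 (add A):
                !(!D == !E): β-rule — branch into !D, !!E  //  !!D, !E.
                  branch 1.1.1.1.1 (add !D, !!E):
                    × closes — contains both D and !D.
                  branch 1.1.1.1.2 (add !!D, !E):
                    (!D == !E): β-rule — branch into !D, !E  //  !!D, !!E.
                      branch 1.1.1.1.2.1 (add !D, !E):
                        × closes — contains both D and !D.
                      branch 1.1.1.1.2.2 (add !!D, !!E):
                        × closes — contains both E and !E.
              branch 1.1.1.2 (add C):
                !(!D == !E): β-rule — branch into !D, !!E  //  !!D, !E.
                  branch 1.1.1.2.1 (add !D, !!E):
                    × closes — contains both D and !D.
                  branch 1.1.1.2.2 (add !!D, !E):
                    (!D == !E): β-rule — branch into !D, !E  //  !!D, !!E.
                      branch 1.1.1.2.2.1 (add !D, !E):
                        × closes — contains both D and !D.
                      branch 1.1.1.2.2.2 (add !!D, !!E):
                        × closes — contains both E and !E.
          branch 1.1.2 (add (!C || C)):
            (A || C): β-rule — branch into A  //  C.
              branch 1.1.2.1 (add A):
                !(!D == !E): β-rule — branch into !D, !!E  //  !!D, !E.
                  branch 1.1.2.1.1 (add !D, !!E):
                    (!D == !E): β-rule — branch into !D, !E  //  !!D, !!E.
                      branch 1.1.2.1.1.1 (add !D, !E):
                        × closes — contains both E and !E.
                      branch 1.1.2.1.1.2 (add !!D, !!E):
                        × closes — contains both D and !D.
                  branch 1.1.2.1.2 (add !!D, !E):
                    (!D == !E): β-rule — branch into !D, !E  //  !!D, !!E.
                      branch 1.1.2.1.2.1 (add !D, !E):
                        × closes — contains both D and !D.
                      branch 1.1.2.1.2.2 (add !!D, !!E):
                        × closes — contains both E and !E.
              branch 1.1.2.2 (add C):
                !(!D == !E): β-rule — branch into !D, !!E  //  !!D, !E.
                  branch 1.1.2.2.1 (add !D, !!E):
                    (!D == !E): β-rule — branch into !D, !E  //  !!D, !!E.
                      branch 1.1.2.2.1.1 (add !D, !E):
                        × closes — contains both E and !E.
                      branch 1.1.2.2.1.2 (add !!D, !!E):
                        × closes — contains both D and !D.
                  branch 1.1.2.2.2 (add !!D, !E):
                    (!D == !E): β-rule — branch into !D, !E  //  !!D, !!E.
                      branch 1.1.2.2.2.1 (add !D, !E):
                        × closes — contains both D and !D.
                      branch 1.1.2.2.2.2 (add !!D, !!E):
                        × closes — contains both E and !E.
      branch 1.2 (add !!B, !(!D == !E)):
        × closes — contains both B and !B.
  branch 2 (add !!B, (!D == !E)):
    (!B == (!D == !E)): β-rule — branch into !B, (!D == !E)  //  !!B, !(!D == !E).
      branch 2.1 (add !B, (!D == !E)):
        × closes — contains both B and !B.
      branch 2.2 (add !!B, !(!D == !E)):
        (!D -> (!C || C)): β-rule — branch into !!D  //  (!C || C).
          branch 2.2.1 (add !!D):
            (A || C): β-rule — branch into A  //  C.
              branch 2.2.1.1 (add A):
                (!D == !E): β-rule — branch into !D, !E  //  !!D, !!E.
                  branch 2.2.1.1.1 (add !D, !E):
                    × closes — contains both D and !D.
                  branch 2.2.1.1.2 (add !!D, !!E):
                    !(!D == !E): β-rule — branch into !D, !!E  //  !!D, !E.
                      branch 2.2.1.1.2.1 (add !D, !!E):
                        × closes — contains both D and !D.
                      branch 2.2.1.1.2.2 (add !!D, !E):
                        × closes — contains both E and !E.
              branch 2.2.1.2 (add C):
                (!D == !E): β-rule — branch into !D, !E  //  !!D, !!E.
                  branch 2.2.1.2.1 (add !D, !E):
                    × closes — contains both D and !D.
                  branch 2.2.1.2.2 (add !!D, !!E):
                    !(!D == !E): β-rule — branch into !D, !!E  //  !!D, !E.
                      branch 2.2.1.2.2.1 (add !D, !!E):
                        × closes — contains both D and !D.
                      branch 2.2.1.2.2.2 (add !!D, !E):
                        × closes — contains both E and !E.
          branch 2.2.2 (add (!C || C)):
            (A || C): β-rule — branch into A  //  C.
              branch 2.2.2.1 (add A):
                (!D == !E): β-rule — branch into !D, !E  //  !!D, !!E.
                  branch 2.2.2.1.1 (add !D, !E):
                    !(!D == !E): β-rule — branch into !D, !!E  //  !!D, !E.
                      branch 2.2.2.1.1.1 (add !D, !!E):
                        × closes — contains both E and !E.
                      branch 2.2.2.1.1.2 (add !!D, !E):
                        × closes — contains both D and !D.
                  branch 2.2.2.1.2 (add !!D, !!E):
                    !(!D == !E): β-rule — branch into !D, !!E  //  !!D, !E.
                      branch 2.2.2.1.2.1 (add !D, !!E):
                        × closes — contains both D and !D.
                      branch 2.2.2.1.2.2 (add !!D, !E):
                        × closes — contains both E and !E.
              branch 2.2.2.2 (add C):
                (!D == !E): β-rule — branch into !D, !E  //  !!D, !!E.
                  branch 2.2.2.2.1 (add !D, !E):
                    !(!D == !E): β-rule — branch into !D, !!E  //  !!D, !E.
                      branch 2.2.2.2.1.1 (add !D, !!E):
                        × closes — contains both E and !E.
                      branch 2.2.2.2.1.2 (add !!D, !E):
                        × closes — contains both D and !D.
                  branch 2.2.2.2.2 (add !!D, !!E):
                    !(!D == !E): β-rule — branch into !D, !!E  //  !!D, !E.
                      branch 2.2.2.2.2.1 (add !D, !!E):
                        × closes — contains both D and !D.
                      branch 2.2.2.2.2.2 (add !!D, !E):
                        × closes — contains both E and !E.
All 30 branches close.
Every branch closed, so the negation is unsatisfiable and the formula is valid.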